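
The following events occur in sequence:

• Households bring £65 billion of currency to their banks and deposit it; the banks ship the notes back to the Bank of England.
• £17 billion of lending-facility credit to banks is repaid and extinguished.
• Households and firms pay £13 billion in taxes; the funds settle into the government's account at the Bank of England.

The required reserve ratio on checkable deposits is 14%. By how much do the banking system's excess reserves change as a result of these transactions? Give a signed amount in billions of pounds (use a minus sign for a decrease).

Currency deposit £65 billion: reserves +£65B, deposits +£65B.
Discount-window repayment £17 billion: reserves −£17B, deposits 0.
Government account inflow £13 billion: reserves −£13B, deposits −£13B.
Totals: Δreserves = +£35B, Δdeposits = +£52B.
Δrequired reserves = 14% × +£52B = +£7.28B.
Δexcess reserves = Δreserves − Δrequired = +£35B − (+£7.28B) = +£27.72 billion.

+£27.72 billion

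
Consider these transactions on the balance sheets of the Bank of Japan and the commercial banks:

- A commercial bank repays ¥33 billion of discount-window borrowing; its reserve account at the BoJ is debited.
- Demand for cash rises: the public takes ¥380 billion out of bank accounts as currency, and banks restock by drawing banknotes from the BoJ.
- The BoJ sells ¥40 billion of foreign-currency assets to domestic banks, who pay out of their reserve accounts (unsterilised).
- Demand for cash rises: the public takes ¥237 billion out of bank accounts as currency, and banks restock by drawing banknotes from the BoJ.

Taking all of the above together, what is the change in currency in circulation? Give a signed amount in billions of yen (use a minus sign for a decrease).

+¥617 billion

Discount-window repayment ¥33 billion: no currency enters or leaves circulation → 0.
Currency withdrawal ¥380 billion: notes leave the central bank → +¥380B.
FX sale ¥40 billion: no currency enters or leaves circulation → 0.
Currency withdrawal ¥237 billion: notes leave the central bank → +¥237B.
Net: 0 + 380 + 0 + 237 = +¥617 billion.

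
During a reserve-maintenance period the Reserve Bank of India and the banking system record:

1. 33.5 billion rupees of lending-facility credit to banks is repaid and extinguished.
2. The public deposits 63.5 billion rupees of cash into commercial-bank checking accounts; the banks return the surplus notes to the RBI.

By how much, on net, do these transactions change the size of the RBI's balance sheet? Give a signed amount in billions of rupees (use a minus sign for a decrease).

-33.5 billion

Discount-window repayment 33.5 billion rupees: an RBI asset is shed → −33.5B.
Currency deposit 63.5 billion rupees: only the composition of liabilities changes → 0.
Net: −33.5 + 0 = -33.5 billion.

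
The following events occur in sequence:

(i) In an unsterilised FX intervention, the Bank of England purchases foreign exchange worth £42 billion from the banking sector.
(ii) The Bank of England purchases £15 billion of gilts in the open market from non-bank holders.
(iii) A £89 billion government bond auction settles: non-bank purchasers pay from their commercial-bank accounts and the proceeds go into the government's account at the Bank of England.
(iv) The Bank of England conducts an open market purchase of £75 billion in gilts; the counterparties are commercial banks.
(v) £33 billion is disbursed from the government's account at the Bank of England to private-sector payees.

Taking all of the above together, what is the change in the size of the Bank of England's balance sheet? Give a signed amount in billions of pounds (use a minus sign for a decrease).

Bank of England balance sheet:
  Assets:      Securities +£90B, Foreign assets +£42B
  Liabilities: Bank reserves +£76B, Government deposits +£56B
Commercial banking system:
  Assets:      Reserves at CB +£76B, Securities −£75B, Foreign assets −£42B
  Liabilities: Checkable deposits −£41B
Change in total Bank of England assets = +£132 billion.

+£132 billion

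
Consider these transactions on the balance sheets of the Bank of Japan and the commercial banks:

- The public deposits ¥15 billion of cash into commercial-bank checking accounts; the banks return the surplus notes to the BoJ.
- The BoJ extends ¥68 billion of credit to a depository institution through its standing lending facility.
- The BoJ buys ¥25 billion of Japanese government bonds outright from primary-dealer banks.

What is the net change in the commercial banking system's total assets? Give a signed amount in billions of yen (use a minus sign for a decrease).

BoJ balance sheet:
  Assets:      Securities +¥25B, Loans to banks +¥68B
  Liabilities: Bank reserves +¥108B, Currency in circulation −¥15B
Commercial banking system:
  Assets:      Reserves at CB +¥108B, Securities −¥25B
  Liabilities: Checkable deposits +¥15B, Borrowings from CB +¥68B
Change in total bank assets = +¥83 billion.

+¥83 billion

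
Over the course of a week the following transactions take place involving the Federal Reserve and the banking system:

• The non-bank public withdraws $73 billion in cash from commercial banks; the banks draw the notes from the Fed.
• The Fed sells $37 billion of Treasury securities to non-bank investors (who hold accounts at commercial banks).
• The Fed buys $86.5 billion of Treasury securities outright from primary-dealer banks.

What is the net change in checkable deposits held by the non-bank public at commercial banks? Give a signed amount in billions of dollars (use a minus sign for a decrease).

-$110 billion

Fed balance sheet:
  Assets:      Securities +$49.5B
  Liabilities: Bank reserves −$23.5B, Currency in circulation +$73B
Commercial banking system:
  Assets:      Reserves at CB −$23.5B, Securities −$86.5B
  Liabilities: Checkable deposits −$110B
So the change in checkable deposits held by the non-bank public at commercial banks is -$110 billion.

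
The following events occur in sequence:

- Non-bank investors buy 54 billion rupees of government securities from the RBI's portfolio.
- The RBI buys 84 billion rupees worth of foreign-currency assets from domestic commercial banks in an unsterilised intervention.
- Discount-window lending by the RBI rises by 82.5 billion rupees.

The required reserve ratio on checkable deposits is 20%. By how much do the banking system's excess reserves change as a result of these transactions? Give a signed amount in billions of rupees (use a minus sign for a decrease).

Asset sale (to non-banks) 54 billion rupees: reserves −54B, deposits −54B.
FX purchase 84 billion rupees: reserves +84B, deposits 0.
Discount-window loan 82.5 billion rupees: reserves +82.5B, deposits 0.
Totals: Δreserves = +112.5B, Δdeposits = −54B.
Δrequired reserves = 20% × −54B = −10.8B.
Δexcess reserves = Δreserves − Δrequired = +112.5B − (−10.8B) = +123.3 billion.

+123.3 billion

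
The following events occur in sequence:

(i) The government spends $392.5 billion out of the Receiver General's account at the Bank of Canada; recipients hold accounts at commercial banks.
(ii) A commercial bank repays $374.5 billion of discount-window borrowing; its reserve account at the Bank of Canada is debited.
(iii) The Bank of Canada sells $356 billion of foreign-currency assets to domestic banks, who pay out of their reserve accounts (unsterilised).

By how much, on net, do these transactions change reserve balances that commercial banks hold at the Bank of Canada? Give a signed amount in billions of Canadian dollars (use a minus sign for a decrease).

Government spending $392.5 billion: government payments flow into bank reserve accounts → +$392.5B.
Discount-window repayment $374.5 billion: repayment is debited from reserves → −$374.5B.
FX sale $356 billion: the buying banks pay out of their reserve balances → −$356B.
Net: 392.5 − 374.5 − 356 = -$338 billion.

-$338 billion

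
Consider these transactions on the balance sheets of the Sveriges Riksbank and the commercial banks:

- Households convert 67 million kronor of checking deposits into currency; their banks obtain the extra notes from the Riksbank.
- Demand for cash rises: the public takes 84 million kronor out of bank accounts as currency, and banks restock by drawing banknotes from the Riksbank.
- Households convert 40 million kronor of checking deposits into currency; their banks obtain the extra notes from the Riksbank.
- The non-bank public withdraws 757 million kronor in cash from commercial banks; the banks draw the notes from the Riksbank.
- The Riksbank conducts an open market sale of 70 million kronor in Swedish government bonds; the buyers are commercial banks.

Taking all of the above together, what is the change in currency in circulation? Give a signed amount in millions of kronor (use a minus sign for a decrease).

+948 million

Currency withdrawal 67 million kronor: notes leave the central bank → +67M.
Currency withdrawal 84 million kronor: notes leave the central bank → +84M.
Currency withdrawal 40 million kronor: notes leave the central bank → +40M.
Currency withdrawal 757 million kronor: notes leave the central bank → +757M.
OMO sale (to banks) 70 million kronor: no currency enters or leaves circulation → 0.
Net: 67 + 84 + 40 + 757 + 0 = +948 million.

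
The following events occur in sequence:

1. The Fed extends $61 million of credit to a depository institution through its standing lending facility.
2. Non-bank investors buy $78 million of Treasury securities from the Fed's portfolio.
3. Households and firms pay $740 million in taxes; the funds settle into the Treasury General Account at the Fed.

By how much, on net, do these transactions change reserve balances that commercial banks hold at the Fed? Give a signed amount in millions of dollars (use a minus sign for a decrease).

-$757 million

Discount-window loan $61 million: the loan is credited to the bank's reserve account → +$61M.
Asset sale (to non-banks) $78 million: the non-bank buyers' banks settle from reserves → −$78M.
Government account inflow $740 million: funds move from bank reserves into the government account → −$740M.
Net: 61 − 78 − 740 = -$757 million.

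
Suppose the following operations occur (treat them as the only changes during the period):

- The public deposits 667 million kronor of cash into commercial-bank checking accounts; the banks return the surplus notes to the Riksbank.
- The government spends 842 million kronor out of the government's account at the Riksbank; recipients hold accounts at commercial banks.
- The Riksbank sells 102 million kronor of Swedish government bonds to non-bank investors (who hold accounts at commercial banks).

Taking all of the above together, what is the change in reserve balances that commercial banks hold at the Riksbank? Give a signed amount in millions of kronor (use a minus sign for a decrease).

Currency deposit 667 million kronor: returned notes are swapped for reserve credit → +667M.
Government spending 842 million kronor: government payments flow into bank reserve accounts → +842M.
Asset sale (to non-banks) 102 million kronor: the non-bank buyers' banks settle from reserves → −102M.
Net: 667 + 842 − 102 = +1407 million.

+1407 million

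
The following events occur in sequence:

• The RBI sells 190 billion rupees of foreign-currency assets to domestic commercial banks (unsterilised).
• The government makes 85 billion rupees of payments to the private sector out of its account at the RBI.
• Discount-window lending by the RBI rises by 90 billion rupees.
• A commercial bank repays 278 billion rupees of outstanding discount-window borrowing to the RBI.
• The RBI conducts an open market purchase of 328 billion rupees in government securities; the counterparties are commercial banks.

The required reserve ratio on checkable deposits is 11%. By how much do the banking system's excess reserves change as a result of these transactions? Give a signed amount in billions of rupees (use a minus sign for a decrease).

FX sale 190 billion rupees: reserves −190B, deposits 0.
Government spending 85 billion rupees: reserves +85B, deposits +85B.
Discount-window loan 90 billion rupees: reserves +90B, deposits 0.
Discount-window repayment 278 billion rupees: reserves −278B, deposits 0.
OMO purchase (from banks) 328 billion rupees: reserves +328B, deposits 0.
Totals: Δreserves = +35B, Δdeposits = +85B.
Δrequired reserves = 11% × +85B = +9.35B.
Δexcess reserves = Δreserves − Δrequired = +35B − (+9.35B) = +25.65 billion.

+25.65 billion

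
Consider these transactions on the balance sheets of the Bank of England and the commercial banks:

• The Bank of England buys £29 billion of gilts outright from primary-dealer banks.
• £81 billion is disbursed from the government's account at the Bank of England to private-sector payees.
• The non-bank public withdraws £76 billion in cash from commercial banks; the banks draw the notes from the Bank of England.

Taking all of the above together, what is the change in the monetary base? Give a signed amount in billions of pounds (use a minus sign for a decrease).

OMO purchase (from banks) £29 billion: Bank of England balance sheet expands → +£29B.
Government spending £81 billion: a non-base liability converts back to reserves → +£81B.
Currency withdrawal £76 billion: just a shift between currency and reserves — both are base money → 0.
Net: 29 + 81 + 0 = +£110 billion.

+£110 billion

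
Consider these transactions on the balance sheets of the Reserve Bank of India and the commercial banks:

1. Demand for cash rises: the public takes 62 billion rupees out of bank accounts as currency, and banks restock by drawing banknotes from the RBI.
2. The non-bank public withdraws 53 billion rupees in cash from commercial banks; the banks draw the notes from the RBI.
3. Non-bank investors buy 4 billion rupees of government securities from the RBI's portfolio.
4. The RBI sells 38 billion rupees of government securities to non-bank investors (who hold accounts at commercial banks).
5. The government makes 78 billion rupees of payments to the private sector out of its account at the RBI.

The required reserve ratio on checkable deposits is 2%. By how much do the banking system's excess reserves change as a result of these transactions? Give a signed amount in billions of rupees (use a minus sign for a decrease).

-77.42 billion

Currency withdrawal 62 billion rupees: reserves −62B, deposits −62B.
Currency withdrawal 53 billion rupees: reserves −53B, deposits −53B.
Asset sale (to non-banks) 4 billion rupees: reserves −4B, deposits −4B.
Asset sale (to non-banks) 38 billion rupees: reserves −38B, deposits −38B.
Government spending 78 billion rupees: reserves +78B, deposits +78B.
Totals: Δreserves = −79B, Δdeposits = −79B.
Δrequired reserves = 2% × −79B = −1.58B.
Δexcess reserves = Δreserves − Δrequired = −79B − (−1.58B) = -77.42 billion.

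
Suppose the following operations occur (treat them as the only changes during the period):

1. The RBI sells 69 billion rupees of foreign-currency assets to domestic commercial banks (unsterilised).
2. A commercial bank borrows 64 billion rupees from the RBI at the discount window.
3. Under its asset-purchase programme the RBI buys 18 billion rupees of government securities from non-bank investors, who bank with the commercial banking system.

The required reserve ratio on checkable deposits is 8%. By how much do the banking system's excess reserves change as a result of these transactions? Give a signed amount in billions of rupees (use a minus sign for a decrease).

+11.56 billion

FX sale 69 billion rupees: reserves −69B, deposits 0.
Discount-window loan 64 billion rupees: reserves +64B, deposits 0.
Asset purchase (from non-banks) 18 billion rupees: reserves +18B, deposits +18B.
Totals: Δreserves = +13B, Δdeposits = +18B.
Δrequired reserves = 8% × +18B = +1.44B.
Δexcess reserves = Δreserves − Δrequired = +13B − (+1.44B) = +11.56 billion.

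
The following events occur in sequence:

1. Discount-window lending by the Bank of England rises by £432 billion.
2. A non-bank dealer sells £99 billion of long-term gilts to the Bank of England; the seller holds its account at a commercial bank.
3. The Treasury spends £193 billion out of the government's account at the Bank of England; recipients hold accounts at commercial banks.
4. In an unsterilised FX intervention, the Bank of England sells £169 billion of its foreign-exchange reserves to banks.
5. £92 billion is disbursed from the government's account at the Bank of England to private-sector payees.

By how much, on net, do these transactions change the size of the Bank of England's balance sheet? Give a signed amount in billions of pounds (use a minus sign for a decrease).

+£362 billion

Discount-window loan £432 billion: a Bank of England asset is acquired → +£432B.
Asset purchase (from non-banks) £99 billion: a Bank of England asset is acquired → +£99B.
Government spending £193 billion: only the composition of liabilities changes → 0.
FX sale £169 billion: a Bank of England asset is shed → −£169B.
Government spending £92 billion: only the composition of liabilities changes → 0.
Net: 432 + 99 + 0 − 169 + 0 = +£362 billion.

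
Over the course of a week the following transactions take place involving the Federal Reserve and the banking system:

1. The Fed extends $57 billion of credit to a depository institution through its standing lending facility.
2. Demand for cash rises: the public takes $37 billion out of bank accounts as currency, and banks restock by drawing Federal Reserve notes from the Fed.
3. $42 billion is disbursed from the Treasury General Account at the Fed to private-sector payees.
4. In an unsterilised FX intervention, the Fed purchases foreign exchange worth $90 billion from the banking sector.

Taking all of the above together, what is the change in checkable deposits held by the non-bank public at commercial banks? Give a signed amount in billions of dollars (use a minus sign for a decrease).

+$5 billion

Discount-window loan $57 billion: the counterparty is a bank, so public deposits are unchanged → 0.
Currency withdrawal $37 billion: non-bank counterparties' bank balances fall → −$37B.
Government spending $42 billion: non-bank counterparties' bank balances rise → +$42B.
FX purchase $90 billion: the counterparty is a bank, so public deposits are unchanged → 0.
Net: 0 − 37 + 42 + 0 = +$5 billion.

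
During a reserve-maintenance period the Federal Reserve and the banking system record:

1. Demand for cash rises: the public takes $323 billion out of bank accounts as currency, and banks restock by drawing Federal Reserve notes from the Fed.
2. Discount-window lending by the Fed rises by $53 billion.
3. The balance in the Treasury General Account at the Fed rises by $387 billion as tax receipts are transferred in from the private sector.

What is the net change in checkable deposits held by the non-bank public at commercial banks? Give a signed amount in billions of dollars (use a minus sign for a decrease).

Fed balance sheet:
  Assets:      Loans to banks +$53B
  Liabilities: Bank reserves −$657B, Currency in circulation +$323B, Government deposits +$387B
Commercial banking system:
  Assets:      Reserves at CB −$657B
  Liabilities: Checkable deposits −$710B, Borrowings from CB +$53B
So the change in checkable deposits held by the non-bank public at commercial banks is -$710 billion.

-$710 billion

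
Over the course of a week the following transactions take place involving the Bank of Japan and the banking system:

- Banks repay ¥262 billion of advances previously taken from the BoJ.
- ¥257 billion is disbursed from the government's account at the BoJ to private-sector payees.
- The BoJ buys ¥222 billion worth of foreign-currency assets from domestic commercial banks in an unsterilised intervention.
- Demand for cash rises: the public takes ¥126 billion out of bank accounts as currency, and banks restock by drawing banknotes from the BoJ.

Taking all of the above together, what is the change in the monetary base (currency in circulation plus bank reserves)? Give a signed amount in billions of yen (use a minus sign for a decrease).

BoJ balance sheet:
  Assets:      Loans to banks −¥262B, Foreign assets +¥222B
  Liabilities: Bank reserves +¥91B, Currency in circulation +¥126B, Government deposits −¥257B
Commercial banking system:
  Assets:      Reserves at CB +¥91B, Foreign assets −¥222B
  Liabilities: Checkable deposits +¥131B, Borrowings from CB −¥262B
Monetary base = currency + reserves: +¥126B + (+¥91B) = +¥217 billion.

+¥217 billion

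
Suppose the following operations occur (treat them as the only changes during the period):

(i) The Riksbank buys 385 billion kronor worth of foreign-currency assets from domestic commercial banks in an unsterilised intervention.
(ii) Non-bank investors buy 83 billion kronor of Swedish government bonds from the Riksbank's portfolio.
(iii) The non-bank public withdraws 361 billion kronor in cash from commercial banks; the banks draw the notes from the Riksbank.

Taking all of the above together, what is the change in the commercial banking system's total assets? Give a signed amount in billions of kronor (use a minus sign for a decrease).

-444 billion

FX purchase 385 billion kronor: just an asset swap on bank balance sheets → 0.
Asset sale (to non-banks) 83 billion kronor: bank balance sheets shrink → −83B.
Currency withdrawal 361 billion kronor: bank balance sheets shrink → −361B.
Net: 0 − 83 − 361 = -444 billion.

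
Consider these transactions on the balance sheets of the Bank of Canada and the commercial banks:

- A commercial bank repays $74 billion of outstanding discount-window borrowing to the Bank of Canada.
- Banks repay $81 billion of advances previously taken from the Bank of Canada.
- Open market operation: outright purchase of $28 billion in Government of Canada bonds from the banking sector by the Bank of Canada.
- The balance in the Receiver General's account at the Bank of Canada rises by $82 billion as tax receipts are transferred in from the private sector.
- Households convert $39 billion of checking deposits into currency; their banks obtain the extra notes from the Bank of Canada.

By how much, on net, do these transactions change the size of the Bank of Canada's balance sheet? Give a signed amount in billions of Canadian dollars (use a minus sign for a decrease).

-$127 billion

Discount-window repayment $74 billion: a Bank of Canada asset is shed → −$74B.
Discount-window repayment $81 billion: a Bank of Canada asset is shed → −$81B.
OMO purchase (from banks) $28 billion: a Bank of Canada asset is acquired → +$28B.
Government account inflow $82 billion: only the composition of liabilities changes → 0.
Currency withdrawal $39 billion: only the composition of liabilities changes → 0.
Net: −74 − 81 + 28 + 0 + 0 = -$127 billion.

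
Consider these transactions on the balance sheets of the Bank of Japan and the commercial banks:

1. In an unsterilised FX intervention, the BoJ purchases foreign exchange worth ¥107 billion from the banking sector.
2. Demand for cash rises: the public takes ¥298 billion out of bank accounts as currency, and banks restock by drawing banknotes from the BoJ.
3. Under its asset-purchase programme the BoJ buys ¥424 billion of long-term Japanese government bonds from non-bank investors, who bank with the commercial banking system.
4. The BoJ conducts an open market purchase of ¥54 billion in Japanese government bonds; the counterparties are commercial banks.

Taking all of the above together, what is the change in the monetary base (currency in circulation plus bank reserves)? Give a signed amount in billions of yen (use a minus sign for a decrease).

BoJ balance sheet:
  Assets:      Securities +¥478B, Foreign assets +¥107B
  Liabilities: Bank reserves +¥287B, Currency in circulation +¥298B
Commercial banking system:
  Assets:      Reserves at CB +¥287B, Securities −¥54B, Foreign assets −¥107B
  Liabilities: Checkable deposits +¥126B
Monetary base = currency + reserves: +¥298B + (+¥287B) = +¥585 billion.

+¥585 billion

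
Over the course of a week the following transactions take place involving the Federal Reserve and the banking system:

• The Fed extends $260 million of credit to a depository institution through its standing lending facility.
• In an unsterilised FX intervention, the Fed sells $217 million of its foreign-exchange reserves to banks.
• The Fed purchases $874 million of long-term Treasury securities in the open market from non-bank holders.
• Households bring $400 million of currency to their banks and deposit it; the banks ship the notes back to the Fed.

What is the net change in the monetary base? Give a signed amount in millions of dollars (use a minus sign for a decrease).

+$917 million

Discount-window loan $260 million: Fed balance sheet expands → +$260M.
FX sale $217 million: Fed balance sheet contracts → −$217M.
Asset purchase (from non-banks) $874 million: Fed balance sheet expands → +$874M.
Currency deposit $400 million: just a shift between currency and reserves — both are base money → 0.
Net: 260 − 217 + 874 + 0 = +$917 million.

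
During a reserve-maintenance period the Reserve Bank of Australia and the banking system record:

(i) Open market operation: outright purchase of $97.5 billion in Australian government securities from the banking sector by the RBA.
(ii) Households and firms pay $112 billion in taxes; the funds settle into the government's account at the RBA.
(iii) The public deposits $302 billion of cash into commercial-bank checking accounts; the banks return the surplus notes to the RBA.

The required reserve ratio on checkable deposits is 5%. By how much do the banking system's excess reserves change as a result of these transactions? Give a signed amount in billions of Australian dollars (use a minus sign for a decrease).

OMO purchase (from banks) $97.5 billion: reserves +$97.5B, deposits 0.
Government account inflow $112 billion: reserves −$112B, deposits −$112B.
Currency deposit $302 billion: reserves +$302B, deposits +$302B.
Totals: Δreserves = +$287.5B, Δdeposits = +$190B.
Δrequired reserves = 5% × +$190B = +$9.5B.
Δexcess reserves = Δreserves − Δrequired = +$287.5B − (+$9.5B) = +$278 billion.

+$278 billion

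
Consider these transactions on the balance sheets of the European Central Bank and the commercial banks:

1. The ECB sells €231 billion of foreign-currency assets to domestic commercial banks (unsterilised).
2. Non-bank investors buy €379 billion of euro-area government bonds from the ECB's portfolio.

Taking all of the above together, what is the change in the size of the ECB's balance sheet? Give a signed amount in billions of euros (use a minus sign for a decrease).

ECB balance sheet:
  Assets:      Securities −€379B, Foreign assets −€231B
  Liabilities: Bank reserves −€610B
Change in total ECB assets = -€610 billion.

-€610 billion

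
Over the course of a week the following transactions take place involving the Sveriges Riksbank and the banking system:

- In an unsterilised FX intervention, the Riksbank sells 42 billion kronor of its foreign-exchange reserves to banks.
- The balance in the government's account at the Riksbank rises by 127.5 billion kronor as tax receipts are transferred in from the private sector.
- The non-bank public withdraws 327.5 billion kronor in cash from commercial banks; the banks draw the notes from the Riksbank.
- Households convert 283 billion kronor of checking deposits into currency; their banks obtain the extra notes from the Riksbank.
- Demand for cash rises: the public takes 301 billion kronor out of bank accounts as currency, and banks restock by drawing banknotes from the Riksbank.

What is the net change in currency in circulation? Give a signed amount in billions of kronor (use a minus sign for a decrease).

Riksbank balance sheet:
  Assets:      Foreign assets −42B
  Liabilities: Bank reserves −1081B, Currency in circulation +911.5B, Government deposits +127.5B
So the change in currency in circulation is +911.5 billion.

+911.5 billion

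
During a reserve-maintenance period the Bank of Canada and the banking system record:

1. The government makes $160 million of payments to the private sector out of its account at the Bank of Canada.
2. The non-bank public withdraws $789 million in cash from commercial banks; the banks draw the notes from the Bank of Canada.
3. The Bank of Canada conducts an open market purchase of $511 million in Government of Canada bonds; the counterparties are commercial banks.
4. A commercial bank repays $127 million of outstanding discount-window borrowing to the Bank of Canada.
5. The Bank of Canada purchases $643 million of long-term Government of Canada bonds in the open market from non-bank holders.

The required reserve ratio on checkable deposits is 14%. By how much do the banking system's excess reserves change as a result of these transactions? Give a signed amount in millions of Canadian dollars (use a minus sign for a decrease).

+$396.04 million

Government spending $160 million: reserves +$160M, deposits +$160M.
Currency withdrawal $789 million: reserves −$789M, deposits −$789M.
OMO purchase (from banks) $511 million: reserves +$511M, deposits 0.
Discount-window repayment $127 million: reserves −$127M, deposits 0.
Asset purchase (from non-banks) $643 million: reserves +$643M, deposits +$643M.
Totals: Δreserves = +$398M, Δdeposits = +$14M.
Δrequired reserves = 14% × +$14M = +$1.96M.
Δexcess reserves = Δreserves − Δrequired = +$398M − (+$1.96M) = +$396.04 million.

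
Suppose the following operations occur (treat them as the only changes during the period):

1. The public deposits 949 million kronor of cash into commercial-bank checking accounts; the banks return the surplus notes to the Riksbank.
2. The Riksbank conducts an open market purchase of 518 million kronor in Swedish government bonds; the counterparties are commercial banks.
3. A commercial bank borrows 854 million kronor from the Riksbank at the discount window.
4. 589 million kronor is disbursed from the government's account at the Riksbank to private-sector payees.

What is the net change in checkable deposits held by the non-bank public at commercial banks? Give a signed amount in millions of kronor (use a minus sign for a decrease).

Currency deposit 949 million kronor: non-bank counterparties' bank balances rise → +949M.
OMO purchase (from banks) 518 million kronor: the counterparty is a bank, so public deposits are unchanged → 0.
Discount-window loan 854 million kronor: the counterparty is a bank, so public deposits are unchanged → 0.
Government spending 589 million kronor: non-bank counterparties' bank balances rise → +589M.
Net: 949 + 0 + 0 + 589 = +1538 million.

+1538 million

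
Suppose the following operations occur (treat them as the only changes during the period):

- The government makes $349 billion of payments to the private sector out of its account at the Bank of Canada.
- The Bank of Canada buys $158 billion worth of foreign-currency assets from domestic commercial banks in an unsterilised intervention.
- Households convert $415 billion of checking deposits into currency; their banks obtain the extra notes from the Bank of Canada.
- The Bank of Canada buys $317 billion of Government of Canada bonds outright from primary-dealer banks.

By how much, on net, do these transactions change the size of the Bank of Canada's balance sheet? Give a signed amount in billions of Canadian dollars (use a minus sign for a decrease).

+$475 billion

Government spending $349 billion: only the composition of liabilities changes → 0.
FX purchase $158 billion: a Bank of Canada asset is acquired → +$158B.
Currency withdrawal $415 billion: only the composition of liabilities changes → 0.
OMO purchase (from banks) $317 billion: a Bank of Canada asset is acquired → +$317B.
Net: 0 + 158 + 0 + 317 = +$475 billion.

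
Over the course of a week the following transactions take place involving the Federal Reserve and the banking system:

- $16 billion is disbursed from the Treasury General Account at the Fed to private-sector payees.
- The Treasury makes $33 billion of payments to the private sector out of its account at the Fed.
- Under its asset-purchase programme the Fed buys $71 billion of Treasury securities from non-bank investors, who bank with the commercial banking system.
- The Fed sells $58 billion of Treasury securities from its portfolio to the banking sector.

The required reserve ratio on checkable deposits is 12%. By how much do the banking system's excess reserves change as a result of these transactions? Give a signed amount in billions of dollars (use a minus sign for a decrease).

+$47.6 billion

Government spending $16 billion: reserves +$16B, deposits +$16B.
Government spending $33 billion: reserves +$33B, deposits +$33B.
Asset purchase (from non-banks) $71 billion: reserves +$71B, deposits +$71B.
OMO sale (to banks) $58 billion: reserves −$58B, deposits 0.
Totals: Δreserves = +$62B, Δdeposits = +$120B.
Δrequired reserves = 12% × +$120B = +$14.4B.
Δexcess reserves = Δreserves − Δrequired = +$62B − (+$14.4B) = +$47.6 billion.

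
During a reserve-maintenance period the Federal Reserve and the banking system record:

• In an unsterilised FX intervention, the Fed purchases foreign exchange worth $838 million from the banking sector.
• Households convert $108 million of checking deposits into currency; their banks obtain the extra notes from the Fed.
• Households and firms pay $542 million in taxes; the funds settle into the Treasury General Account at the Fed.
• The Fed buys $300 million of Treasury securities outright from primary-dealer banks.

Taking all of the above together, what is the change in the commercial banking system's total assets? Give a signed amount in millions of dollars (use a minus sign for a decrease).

-$650 million

FX purchase $838 million: just an asset swap on bank balance sheets → 0.
Currency withdrawal $108 million: bank balance sheets shrink → −$108M.
Government account inflow $542 million: bank balance sheets shrink → −$542M.
OMO purchase (from banks) $300 million: just an asset swap on bank balance sheets → 0.
Net: 0 − 108 − 542 + 0 = -$650 million.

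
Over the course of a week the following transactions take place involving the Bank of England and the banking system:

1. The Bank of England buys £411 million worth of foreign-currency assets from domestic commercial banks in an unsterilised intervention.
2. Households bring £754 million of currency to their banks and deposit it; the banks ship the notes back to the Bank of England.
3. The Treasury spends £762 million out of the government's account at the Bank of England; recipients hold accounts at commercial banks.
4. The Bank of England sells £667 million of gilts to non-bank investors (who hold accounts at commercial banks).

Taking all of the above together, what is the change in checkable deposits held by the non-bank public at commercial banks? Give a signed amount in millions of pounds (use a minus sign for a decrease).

+£849 million

FX purchase £411 million: the counterparty is a bank, so public deposits are unchanged → 0.
Currency deposit £754 million: non-bank counterparties' bank balances rise → +£754M.
Government spending £762 million: non-bank counterparties' bank balances rise → +£762M.
Asset sale (to non-banks) £667 million: non-bank counterparties' bank balances fall → −£667M.
Net: 0 + 754 + 762 − 667 = +£849 million.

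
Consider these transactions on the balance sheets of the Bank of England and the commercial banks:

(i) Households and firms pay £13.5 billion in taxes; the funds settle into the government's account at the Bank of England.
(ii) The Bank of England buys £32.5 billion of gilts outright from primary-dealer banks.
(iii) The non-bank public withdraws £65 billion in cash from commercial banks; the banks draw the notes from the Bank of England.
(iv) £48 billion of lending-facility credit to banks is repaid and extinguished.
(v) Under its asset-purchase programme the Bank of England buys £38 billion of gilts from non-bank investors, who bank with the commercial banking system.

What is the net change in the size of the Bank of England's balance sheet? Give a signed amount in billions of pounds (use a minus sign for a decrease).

+£22.5 billion

Government account inflow £13.5 billion: only the composition of liabilities changes → 0.
OMO purchase (from banks) £32.5 billion: a Bank of England asset is acquired → +£32.5B.
Currency withdrawal £65 billion: only the composition of liabilities changes → 0.
Discount-window repayment £48 billion: a Bank of England asset is shed → −£48B.
Asset purchase (from non-banks) £38 billion: a Bank of England asset is acquired → +£38B.
Net: 0 + 32.5 + 0 − 48 + 38 = +£22.5 billion.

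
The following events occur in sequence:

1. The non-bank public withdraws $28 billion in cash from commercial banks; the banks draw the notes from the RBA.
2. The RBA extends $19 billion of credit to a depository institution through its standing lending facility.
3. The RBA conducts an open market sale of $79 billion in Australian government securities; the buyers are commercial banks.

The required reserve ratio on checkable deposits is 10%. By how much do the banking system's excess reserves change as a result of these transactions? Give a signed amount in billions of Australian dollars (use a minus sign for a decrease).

-$85.2 billion

Currency withdrawal $28 billion: reserves −$28B, deposits −$28B.
Discount-window loan $19 billion: reserves +$19B, deposits 0.
OMO sale (to banks) $79 billion: reserves −$79B, deposits 0.
Totals: Δreserves = −$88B, Δdeposits = −$28B.
Δrequired reserves = 10% × −$28B = −$2.8B.
Δexcess reserves = Δreserves − Δrequired = −$88B − (−$2.8B) = -$85.2 billion.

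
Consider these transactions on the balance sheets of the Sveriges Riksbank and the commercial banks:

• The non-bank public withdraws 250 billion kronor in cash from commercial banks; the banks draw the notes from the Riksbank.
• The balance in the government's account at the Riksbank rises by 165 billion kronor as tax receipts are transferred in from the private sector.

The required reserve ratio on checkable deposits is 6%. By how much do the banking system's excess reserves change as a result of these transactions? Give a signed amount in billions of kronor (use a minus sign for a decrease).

Currency withdrawal 250 billion kronor: reserves −250B, deposits −250B.
Government account inflow 165 billion kronor: reserves −165B, deposits −165B.
Totals: Δreserves = −415B, Δdeposits = −415B.
Δrequired reserves = 6% × −415B = −24.9B.
Δexcess reserves = Δreserves − Δrequired = −415B − (−24.9B) = -390.1 billion.

-390.1 billion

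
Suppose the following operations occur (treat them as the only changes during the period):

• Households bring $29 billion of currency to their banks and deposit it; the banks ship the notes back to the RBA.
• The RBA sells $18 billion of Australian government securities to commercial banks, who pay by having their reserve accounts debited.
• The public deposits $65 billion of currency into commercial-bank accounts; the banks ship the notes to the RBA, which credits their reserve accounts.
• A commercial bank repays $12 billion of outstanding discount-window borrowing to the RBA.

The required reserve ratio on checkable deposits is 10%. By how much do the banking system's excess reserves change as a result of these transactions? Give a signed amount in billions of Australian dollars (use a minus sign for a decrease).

Currency deposit $29 billion: reserves +$29B, deposits +$29B.
OMO sale (to banks) $18 billion: reserves −$18B, deposits 0.
Currency deposit $65 billion: reserves +$65B, deposits +$65B.
Discount-window repayment $12 billion: reserves −$12B, deposits 0.
Totals: Δreserves = +$64B, Δdeposits = +$94B.
Δrequired reserves = 10% × +$94B = +$9.4B.
Δexcess reserves = Δreserves − Δrequired = +$64B − (+$9.4B) = +$54.6 billion.

+$54.6 billion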